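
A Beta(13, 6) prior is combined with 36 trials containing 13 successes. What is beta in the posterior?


In conjugate updating:
beta_posterior = beta_prior + (n - k)
= 6 + (36 - 13)
= 6 + 23 = 29

29


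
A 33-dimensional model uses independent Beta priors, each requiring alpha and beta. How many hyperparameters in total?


Per parameter: 2 (alpha and beta).
Total = 33 * 2 = 66

66


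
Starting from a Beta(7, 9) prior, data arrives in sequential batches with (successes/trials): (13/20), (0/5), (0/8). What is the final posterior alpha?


In sequential Bayesian updating, we sum all successes.
Total successes = 13
Final alpha = 7 + 13 = 20

20


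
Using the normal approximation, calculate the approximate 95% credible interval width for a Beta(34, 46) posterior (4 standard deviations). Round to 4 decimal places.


Var(Beta) = 34*46/(80^2 * 81) = 0.003
SD = 0.0549
Width ~ 4*SD = 0.2197

0.2197


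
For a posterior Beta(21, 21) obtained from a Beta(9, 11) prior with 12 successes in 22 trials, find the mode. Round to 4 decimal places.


Mode = (alpha - 1) / (alpha + beta - 2)
= 20 / 40
= 0.5

0.5


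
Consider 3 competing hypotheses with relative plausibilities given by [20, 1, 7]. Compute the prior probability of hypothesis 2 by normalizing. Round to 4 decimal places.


Sum of weights = 20 + 1 + 7 = 28
Normalized prior for H2 = 1 / 28
= 0.0357

0.0357


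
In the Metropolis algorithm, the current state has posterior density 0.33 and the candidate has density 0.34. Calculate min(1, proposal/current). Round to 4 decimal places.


Ratio = 0.34/0.33 = 1.0303
Acceptance probability = min(1, 1.0303)
= 1.0

1.0


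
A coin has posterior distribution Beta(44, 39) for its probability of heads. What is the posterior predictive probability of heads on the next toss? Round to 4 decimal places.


Posterior predictive = E[theta] = alpha/(alpha+beta)
= 44/83
= 0.5301

0.5301


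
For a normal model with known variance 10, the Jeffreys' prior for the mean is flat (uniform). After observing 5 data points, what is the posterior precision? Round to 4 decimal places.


Jeffreys' prior for normal mean (known variance) is flat.
Prior precision = 0.
Posterior precision = prior_prec + n/sigma^2 = 0 + 5/10
= 0.5

0.5


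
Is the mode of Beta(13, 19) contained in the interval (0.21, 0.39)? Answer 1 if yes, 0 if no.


Mode = (a-1)/(a+b-2) = 12/30 = 0.4
Interval: (0.21, 0.39)
Contains mode? 0

0


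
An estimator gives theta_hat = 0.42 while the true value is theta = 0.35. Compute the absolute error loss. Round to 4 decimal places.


The absolute error loss is |theta_hat - theta|
= |0.42 - 0.35|
= 0.07

0.07


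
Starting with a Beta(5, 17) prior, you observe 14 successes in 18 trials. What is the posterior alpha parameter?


For a Beta-Binomial conjugate model:
Posterior alpha = prior alpha + number of successes
= 5 + 14 = 19

19


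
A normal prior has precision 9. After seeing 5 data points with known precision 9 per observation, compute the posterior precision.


In the conjugate normal model, precisions add:
tau_posterior = tau_prior + n * tau_data
= 9 + 5*9 = 54

54


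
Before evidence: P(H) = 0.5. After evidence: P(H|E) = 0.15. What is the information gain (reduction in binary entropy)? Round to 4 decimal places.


Prior entropy = 1.0
Posterior entropy = 0.6098
Information gain = 1.0 - 0.6098 = 0.3902

0.3902


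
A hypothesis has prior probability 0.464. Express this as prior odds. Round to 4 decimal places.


Odds = P(H) / P(not H) = 0.464 / 0.536
= 0.8657

0.8657


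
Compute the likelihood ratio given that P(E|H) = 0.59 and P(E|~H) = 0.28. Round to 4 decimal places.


LR = P(E|H) / P(E|~H)
= 0.59 / 0.28 = 2.1071

2.1071


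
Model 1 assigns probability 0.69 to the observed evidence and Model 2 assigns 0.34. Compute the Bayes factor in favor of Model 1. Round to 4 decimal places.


BF = P(data|M1) / P(data|M2)
= 0.69 / 0.34 = 2.0294

2.0294


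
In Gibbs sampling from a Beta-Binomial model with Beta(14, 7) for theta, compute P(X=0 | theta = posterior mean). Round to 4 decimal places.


Posterior mean = alpha/(alpha+beta) = 14/21 = 0.6667
P(X=0|theta=mean) = 1 - theta = 0.3333

0.3333


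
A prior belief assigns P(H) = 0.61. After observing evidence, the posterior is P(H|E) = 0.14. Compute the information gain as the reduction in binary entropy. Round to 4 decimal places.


H(prior) = -0.61*log2(0.61) - 0.39*log2(0.39)
= 0.9648
H(post) = -0.14*log2(0.14) - 0.86*log2(0.86)
= 0.5842
IG = 0.9648 - 0.5842 = 0.3806

0.3806


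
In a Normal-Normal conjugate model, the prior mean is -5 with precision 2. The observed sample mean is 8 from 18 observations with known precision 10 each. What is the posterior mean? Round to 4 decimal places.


Posterior precision = tau0 + n*tau = 2 + 18*10 = 182
Posterior mean = (tau0*mu0 + n*tau*xbar) / posterior_precision
= (2*-5 + 18*10*8) / 182
= 1430 / 182 = 7.8571

7.8571


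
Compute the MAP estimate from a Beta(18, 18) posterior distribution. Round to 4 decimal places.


MAP = mode of Beta distribution
= (alpha - 1)/(alpha + beta - 2)
= (18-1)/(18+18-2)
= 17/34 = 0.5

0.5


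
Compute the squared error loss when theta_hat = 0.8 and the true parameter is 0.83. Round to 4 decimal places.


L = (theta_hat - theta_true)^2
= (0.8 - 0.83)^2
= -0.03^2 = 0.0009

0.0009


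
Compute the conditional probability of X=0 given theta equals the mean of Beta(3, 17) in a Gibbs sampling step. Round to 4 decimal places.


Mean of Beta(3, 17) = 0.15
P(X=0 | theta=0.15) = 0.85

0.85


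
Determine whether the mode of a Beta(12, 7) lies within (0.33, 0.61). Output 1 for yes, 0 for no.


First find the mode: (a-1)/(a+b-2) = 0.6471
Is 0.6471 in (0.33, 0.61)? 0

0


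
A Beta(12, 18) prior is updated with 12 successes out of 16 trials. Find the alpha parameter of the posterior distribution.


In the Beta-Binomial conjugate update:
alpha_post = alpha_prior + successes
= 12 + 12
= 24

24


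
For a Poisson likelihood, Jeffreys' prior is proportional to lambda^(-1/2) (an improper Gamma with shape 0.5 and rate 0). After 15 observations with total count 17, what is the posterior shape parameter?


Jeffreys' prior for Poisson is proportional to lambda^(-1/2).
Posterior is Gamma(0.5 + S, 0 + n) = Gamma(0.5 + 17, 15).
Posterior shape = 0.5 + S = 0.5 + 17 = 17.5

17.5


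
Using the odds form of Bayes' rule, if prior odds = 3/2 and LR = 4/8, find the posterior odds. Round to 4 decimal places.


Bayes' rule in odds form: posterior odds = prior odds * LR
= (3 * 4) / (2 * 8)
= 12/16 = 0.75

0.75


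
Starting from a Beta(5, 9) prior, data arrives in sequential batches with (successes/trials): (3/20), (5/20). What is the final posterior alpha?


In sequential Bayesian updating, we sum all successes.
Total successes = 8
Final alpha = 5 + 8 = 13

13


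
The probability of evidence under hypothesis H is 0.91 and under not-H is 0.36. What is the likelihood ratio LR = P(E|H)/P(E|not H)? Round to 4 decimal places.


LR = 0.91 / 0.36
= 2.5278

2.5278


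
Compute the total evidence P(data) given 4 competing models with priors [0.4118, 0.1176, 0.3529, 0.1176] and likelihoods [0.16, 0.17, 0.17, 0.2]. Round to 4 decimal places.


Marginal likelihood = sum P(model_i) * P(data|model_i)
Model 1: 0.4118 * 0.16 = 0.0659
Model 2: 0.1176 * 0.17 = 0.02
Model 3: 0.3529 * 0.17 = 0.06
Model 4: 0.1176 * 0.2 = 0.0235
Total = 0.1694

0.1694


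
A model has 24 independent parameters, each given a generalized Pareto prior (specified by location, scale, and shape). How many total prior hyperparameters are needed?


Each generalized Pareto prior needs 3 hyperparameters (location, scale, and shape).
Total = 3 * 24 = 72

72


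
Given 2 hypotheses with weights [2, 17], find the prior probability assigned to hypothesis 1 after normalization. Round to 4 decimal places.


To normalize, divide each weight by the sum of all weights.
Sum = 19
Prior(H1) = 2/19 = 0.1053

0.1053


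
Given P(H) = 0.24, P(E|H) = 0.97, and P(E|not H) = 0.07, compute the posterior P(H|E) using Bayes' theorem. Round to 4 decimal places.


By Bayes' theorem: P(H|E) = P(E|H)*P(H) / P(E)
P(E) = P(E|H)*P(H) + P(E|not H)*P(not H)
P(E) = 0.97*0.24 + 0.07*0.76 = 0.286
P(H|E) = 0.97*0.24 / 0.286 = 0.814

0.814


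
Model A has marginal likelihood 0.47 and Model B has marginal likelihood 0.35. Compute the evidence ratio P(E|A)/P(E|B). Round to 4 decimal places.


Evidence ratio = P(E|A) / P(E|B)
= 0.47 / 0.35
= 1.3429

1.3429


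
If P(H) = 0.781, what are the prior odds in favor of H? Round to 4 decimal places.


Prior odds = P(H) / (1 - P(H))
= 0.781 / 0.219
= 3.5662

3.5662


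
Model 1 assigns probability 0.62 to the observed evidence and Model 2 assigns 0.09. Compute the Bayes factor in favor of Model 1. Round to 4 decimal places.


BF = P(data|M1) / P(data|M2)
= 0.62 / 0.09 = 6.8889

6.8889


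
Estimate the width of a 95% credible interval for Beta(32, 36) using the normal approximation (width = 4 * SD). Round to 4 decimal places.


For Beta(a,b): Var = ab/((a+b)^2(a+b+1))
Var = 0.0036, SD = 0.0601
Approximate 95% CI width = 4 * 0.0601 = 0.2404

0.2404


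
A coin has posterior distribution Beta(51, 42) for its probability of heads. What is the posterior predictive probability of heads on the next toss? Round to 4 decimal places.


Posterior predictive = E[theta] = alpha/(alpha+beta)
= 51/93
= 0.5484

0.5484


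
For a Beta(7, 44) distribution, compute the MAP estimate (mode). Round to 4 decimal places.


MAP = mode = (a-1)/(a+b-2)
= (7-1)/(7+44-2)
= 6/49 = 0.1224

0.1224


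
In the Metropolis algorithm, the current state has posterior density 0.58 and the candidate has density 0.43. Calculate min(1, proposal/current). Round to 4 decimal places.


Ratio = 0.43/0.58 = 0.7414
Acceptance probability = min(1, 0.7414)
= 0.7414

0.7414


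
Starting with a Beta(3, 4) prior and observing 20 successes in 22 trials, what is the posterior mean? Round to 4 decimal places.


Posterior parameters: alpha = 3 + 20 = 23
beta = 4 + 2 = 6
Posterior mean = alpha / (alpha + beta) = 23 / 29
= 0.7931

0.7931


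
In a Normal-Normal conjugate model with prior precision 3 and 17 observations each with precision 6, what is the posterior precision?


Posterior precision = prior precision + n * observation precision
= 3 + 17 * 6
= 3 + 102 = 105

105


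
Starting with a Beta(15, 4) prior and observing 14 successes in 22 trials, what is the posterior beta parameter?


Posterior beta = prior beta + failures
Failures = 22 - 14 = 8
beta_post = 4 + 8 = 12

12


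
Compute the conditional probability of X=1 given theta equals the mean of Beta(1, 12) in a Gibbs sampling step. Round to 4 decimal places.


Mean of Beta(1, 12) = 0.0769
P(X=1 | theta=0.0769) = 0.0769

0.0769


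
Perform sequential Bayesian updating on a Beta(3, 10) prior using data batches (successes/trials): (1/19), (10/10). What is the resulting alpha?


Accumulate successes: 11
Posterior alpha = prior alpha + sum of successes
= 3 + 11 = 14

14


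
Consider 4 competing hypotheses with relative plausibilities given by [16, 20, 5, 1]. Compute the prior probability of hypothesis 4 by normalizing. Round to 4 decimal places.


Sum of weights = 16 + 20 + 5 + 1 = 42
Normalized prior for H4 = 1 / 42
= 0.0238

0.0238


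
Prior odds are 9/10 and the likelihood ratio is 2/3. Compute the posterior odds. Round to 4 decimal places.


Posterior odds = prior odds * likelihood ratio
= (9/10) * (2/3)
= 18 / 30
= 0.6

0.6


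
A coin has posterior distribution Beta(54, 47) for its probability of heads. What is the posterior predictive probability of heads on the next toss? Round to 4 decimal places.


Posterior predictive = E[theta] = alpha/(alpha+beta)
= 54/101
= 0.5347

0.5347


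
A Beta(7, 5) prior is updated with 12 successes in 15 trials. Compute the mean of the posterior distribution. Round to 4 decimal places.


After update: Beta(19, 8)
Mean = 19 / (19 + 8) = 19 / 27
= 0.7037

0.7037


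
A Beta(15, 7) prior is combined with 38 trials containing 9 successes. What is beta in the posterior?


In conjugate updating:
beta_posterior = beta_prior + (n - k)
= 7 + (38 - 9)
= 7 + 29 = 36

36


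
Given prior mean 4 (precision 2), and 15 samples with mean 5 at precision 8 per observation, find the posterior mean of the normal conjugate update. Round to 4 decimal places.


The posterior mean is a precision-weighted average of prior and data.
Post. prec. = 2 + 120 = 122
Post. mean = (8 + 600)/122 = 608/122 = 4.9836

4.9836


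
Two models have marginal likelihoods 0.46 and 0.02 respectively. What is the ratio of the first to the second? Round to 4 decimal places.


Evidence ratio = 0.46 / 0.02
= 23.0

23.0


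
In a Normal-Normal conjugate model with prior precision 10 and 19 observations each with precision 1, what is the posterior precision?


Posterior precision = prior precision + n * observation precision
= 10 + 19 * 1
= 10 + 19 = 29

29


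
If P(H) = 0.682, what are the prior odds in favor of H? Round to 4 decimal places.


Prior odds = P(H) / (1 - P(H))
= 0.682 / 0.318
= 2.1447

2.1447


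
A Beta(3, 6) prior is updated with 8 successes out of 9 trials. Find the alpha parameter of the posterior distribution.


In the Beta-Binomial conjugate update:
alpha_post = alpha_prior + successes
= 3 + 8
= 11

11


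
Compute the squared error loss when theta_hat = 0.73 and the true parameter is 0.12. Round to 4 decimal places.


L = (theta_hat - theta_true)^2
= (0.73 - 0.12)^2
= 0.61^2 = 0.3721

0.3721


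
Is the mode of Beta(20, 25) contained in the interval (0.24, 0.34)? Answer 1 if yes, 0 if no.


Mode = (a-1)/(a+b-2) = 19/43 = 0.4419
Interval: (0.24, 0.34)
Contains mode? 0

0


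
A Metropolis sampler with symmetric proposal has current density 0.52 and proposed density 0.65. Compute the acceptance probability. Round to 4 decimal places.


For symmetric proposals, acceptance = min(1, pi(x*)/pi(x))
= min(1, 0.65/0.52)
= min(1, 1.25) = 1.0

1.0


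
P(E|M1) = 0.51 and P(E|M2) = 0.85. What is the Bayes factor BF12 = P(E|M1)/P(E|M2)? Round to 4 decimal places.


Bayes factor BF12 = P(E|M1) / P(E|M2)
= 0.51 / 0.85
= 0.6

0.6


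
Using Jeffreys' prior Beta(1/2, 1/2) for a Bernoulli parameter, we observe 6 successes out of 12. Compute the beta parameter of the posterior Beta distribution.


Conjugate update: Beta(0.5 + k, 0.5 + n - k).
k = 6, n - k = 6
Posterior beta = 0.5 + (n - k) = 0.5 + 6 = 6.5

6.5


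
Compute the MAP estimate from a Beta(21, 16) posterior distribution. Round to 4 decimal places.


MAP = mode of Beta distribution
= (alpha - 1)/(alpha + beta - 2)
= (21-1)/(21+16-2)
= 20/35 = 0.5714

0.5714


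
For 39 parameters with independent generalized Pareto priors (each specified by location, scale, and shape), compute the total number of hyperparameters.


A generalized Pareto prior has 3 hyperparameters per parameter.
Total = 39 * 3 = 117

117


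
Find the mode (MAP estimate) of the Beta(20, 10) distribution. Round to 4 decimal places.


For Beta(a,b) with a,b > 1:
Mode = (a-1)/(a+b-2) = (20-1)/(30-2)
= 19/28 = 0.6786

0.6786


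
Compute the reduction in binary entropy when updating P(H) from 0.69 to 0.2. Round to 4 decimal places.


H_before = -p*log2(p) - (1-p)*log2(1-p) for p=0.69: 0.8932
H_after for p=0.2: 0.7219
Reduction = 0.8932 - 0.7219 = 0.1712

0.1712


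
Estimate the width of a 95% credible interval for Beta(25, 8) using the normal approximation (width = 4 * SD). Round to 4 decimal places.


For Beta(a,b): Var = ab/((a+b)^2(a+b+1))
Var = 0.0054, SD = 0.0735
Approximate 95% CI width = 4 * 0.0735 = 0.294

0.294


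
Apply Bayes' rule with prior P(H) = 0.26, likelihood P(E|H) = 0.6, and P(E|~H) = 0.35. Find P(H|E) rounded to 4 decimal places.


Step 1: Compute marginal P(E) = P(E|H)P(H) + P(E|~H)P(~H)
= 0.6*0.26 + 0.35*0.74 = 0.415
Step 2: P(H|E) = P(E|H)P(H)/P(E) = 0.156/0.415
= 0.3759

0.3759


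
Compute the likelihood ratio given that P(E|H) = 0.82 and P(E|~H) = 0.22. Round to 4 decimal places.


LR = P(E|H) / P(E|~H)
= 0.82 / 0.22 = 3.7273

3.7273


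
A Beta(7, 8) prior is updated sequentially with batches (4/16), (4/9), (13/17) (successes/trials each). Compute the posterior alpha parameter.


Sequential conjugate updating is equivalent to a single batch update.
Total successes across all batches = 21
alpha_posterior = alpha_prior + total_successes = 7 + 21
= 28

28


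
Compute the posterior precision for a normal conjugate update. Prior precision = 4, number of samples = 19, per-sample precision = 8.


tau_post = tau_0 + n * tau
= 4 + 19 * 8 = 156

156


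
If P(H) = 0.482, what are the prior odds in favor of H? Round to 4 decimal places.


Prior odds = P(H) / (1 - P(H))
= 0.482 / 0.518
= 0.9305

0.9305


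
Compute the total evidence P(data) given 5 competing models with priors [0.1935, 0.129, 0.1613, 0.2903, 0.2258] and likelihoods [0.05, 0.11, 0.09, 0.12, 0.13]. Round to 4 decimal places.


Marginal likelihood = sum P(model_i) * P(data|model_i)
Model 1: 0.1935 * 0.05 = 0.0097
Model 2: 0.129 * 0.11 = 0.0142
Model 3: 0.1613 * 0.09 = 0.0145
Model 4: 0.2903 * 0.12 = 0.0348
Model 5: 0.2258 * 0.13 = 0.0294
Total = 0.1026

0.1026


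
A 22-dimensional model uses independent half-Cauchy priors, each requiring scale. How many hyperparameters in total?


Per parameter: 1 (scale).
Total = 22 * 1 = 22

22


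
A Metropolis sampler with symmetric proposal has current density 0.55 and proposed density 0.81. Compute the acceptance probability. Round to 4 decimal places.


For symmetric proposals, acceptance = min(1, pi(x*)/pi(x))
= min(1, 0.81/0.55)
= min(1, 1.4727) = 1.0

1.0


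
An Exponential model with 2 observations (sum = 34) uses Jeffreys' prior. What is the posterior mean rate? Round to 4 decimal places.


Posterior Gamma(2, 34)
E[lambda] = 2/34 = 0.0588

0.0588


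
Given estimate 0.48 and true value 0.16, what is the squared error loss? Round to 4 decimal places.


Squared error = (estimate - true)^2
Difference = 0.32
Loss = 0.32^2 = 0.1024

0.1024


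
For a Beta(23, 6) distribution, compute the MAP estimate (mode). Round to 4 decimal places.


MAP = mode = (a-1)/(a+b-2)
= (23-1)/(23+6-2)
= 22/27 = 0.8148

0.8148


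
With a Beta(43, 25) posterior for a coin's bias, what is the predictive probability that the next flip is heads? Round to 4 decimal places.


The predictive probability equals the posterior mean.
P(next = heads) = alpha / (alpha + beta)
= 43 / 68 = 0.6324

0.6324


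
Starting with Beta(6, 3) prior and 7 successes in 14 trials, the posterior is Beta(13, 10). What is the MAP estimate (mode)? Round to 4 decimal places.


The mode of Beta(a, b) when a > 1 and b > 1 is (a-1)/(a+b-2)
= (13 - 1) / (13 + 10 - 2)
= 12 / 21
= 0.5714

0.5714


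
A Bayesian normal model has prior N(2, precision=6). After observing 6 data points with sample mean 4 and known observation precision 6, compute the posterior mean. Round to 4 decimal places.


Posterior mean = (prior_precision * prior_mean + n * data_precision * data_mean) / (prior_precision + n * data_precision)
Numerator = 6*2 + 6*6*4 = 156
Denominator = 6 + 6*6 = 42
Posterior mean = 3.7143

3.7143


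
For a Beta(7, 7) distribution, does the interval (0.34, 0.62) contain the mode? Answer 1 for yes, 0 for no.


Mode of Beta(a,b) = (a-1)/(a+b-2)
= (7-1)/(7+7-2) = 0.5
Check: 0.34 <= 0.5 <= 0.62?
Result: 1

1


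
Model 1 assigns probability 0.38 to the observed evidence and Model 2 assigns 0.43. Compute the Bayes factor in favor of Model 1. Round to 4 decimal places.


BF = P(data|M1) / P(data|M2)
= 0.38 / 0.43 = 0.8837

0.8837


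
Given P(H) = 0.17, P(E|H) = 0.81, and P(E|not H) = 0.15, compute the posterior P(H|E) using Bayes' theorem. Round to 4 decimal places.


By Bayes' theorem: P(H|E) = P(E|H)*P(H) / P(E)
P(E) = P(E|H)*P(H) + P(E|not H)*P(not H)
P(E) = 0.81*0.17 + 0.15*0.83 = 0.2622
P(H|E) = 0.81*0.17 / 0.2622 = 0.5252

0.5252


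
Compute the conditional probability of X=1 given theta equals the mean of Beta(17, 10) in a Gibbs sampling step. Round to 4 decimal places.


Mean of Beta(17, 10) = 0.6296
P(X=1 | theta=0.6296) = 0.6296

0.6296


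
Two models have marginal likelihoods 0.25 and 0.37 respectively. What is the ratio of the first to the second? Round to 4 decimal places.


Evidence ratio = 0.25 / 0.37
= 0.6757

0.6757


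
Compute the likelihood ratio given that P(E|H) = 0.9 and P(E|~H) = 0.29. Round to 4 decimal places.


LR = P(E|H) / P(E|~H)
= 0.9 / 0.29 = 3.1034

3.1034


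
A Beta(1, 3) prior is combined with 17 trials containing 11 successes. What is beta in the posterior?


In conjugate updating:
beta_posterior = beta_prior + (n - k)
= 3 + (17 - 11)
= 3 + 6 = 9

9


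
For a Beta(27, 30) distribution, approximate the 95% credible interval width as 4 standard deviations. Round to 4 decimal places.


Variance of Beta(a,b) = ab / ((a+b)^2 * (a+b+1))
= 27*30 / ((57)^2 * 58)
= 0.0043
SD = sqrt(0.0043) = 0.0656
Width = 4 * SD = 0.2622

0.2622


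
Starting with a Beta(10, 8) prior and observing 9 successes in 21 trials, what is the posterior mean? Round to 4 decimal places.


Posterior parameters: alpha = 10 + 9 = 19
beta = 8 + 12 = 20
Posterior mean = alpha / (alpha + beta) = 19 / 39
= 0.4872

0.4872


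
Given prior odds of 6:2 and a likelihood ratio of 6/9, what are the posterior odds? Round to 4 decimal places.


Posterior odds = prior odds * LR
Prior odds = 6/2 = 3.0
LR = 6/9 = 0.6667
Posterior odds = 3.0 * 0.6667 = 2.0

2.0


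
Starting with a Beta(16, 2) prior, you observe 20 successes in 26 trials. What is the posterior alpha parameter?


For a Beta-Binomial conjugate model:
Posterior alpha = prior alpha + number of successes
= 16 + 20 = 36

36


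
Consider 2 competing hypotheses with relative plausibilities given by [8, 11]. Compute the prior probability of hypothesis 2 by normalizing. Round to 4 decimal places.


Sum of weights = 8 + 11 = 19
Normalized prior for H2 = 11 / 19
= 0.5789

0.5789


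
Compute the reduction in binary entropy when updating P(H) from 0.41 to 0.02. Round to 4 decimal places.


H_before = -p*log2(p) - (1-p)*log2(1-p) for p=0.41: 0.9765
H_after for p=0.02: 0.1414
Reduction = 0.9765 - 0.1414 = 0.8351

0.8351


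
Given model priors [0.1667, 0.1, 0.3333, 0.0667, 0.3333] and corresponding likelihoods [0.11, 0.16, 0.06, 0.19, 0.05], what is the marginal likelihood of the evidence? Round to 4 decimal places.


P(E) = sum_i P(M_i) P(E|M_i)
= 0.0183 + 0.016 + 0.02 + 0.0127 + 0.0167
= 0.0837

0.0837


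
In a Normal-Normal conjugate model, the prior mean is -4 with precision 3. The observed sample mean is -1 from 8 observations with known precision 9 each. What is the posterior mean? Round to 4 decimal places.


Posterior precision = tau0 + n*tau = 3 + 8*9 = 75
Posterior mean = (tau0*mu0 + n*tau*xbar) / posterior_precision
= (3*-4 + 8*9*-1) / 75
= -84 / 75 = -1.12

-1.12


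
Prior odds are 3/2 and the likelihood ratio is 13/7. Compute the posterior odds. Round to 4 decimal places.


Posterior odds = prior odds * likelihood ratio
= (3/2) * (13/7)
= 39 / 14
= 2.7857

2.7857


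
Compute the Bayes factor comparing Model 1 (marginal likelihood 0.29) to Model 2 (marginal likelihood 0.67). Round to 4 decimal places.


BF12 = marginal likelihood of M1 / marginal likelihood of M2
= 0.29/0.67
= 0.4328

0.4328


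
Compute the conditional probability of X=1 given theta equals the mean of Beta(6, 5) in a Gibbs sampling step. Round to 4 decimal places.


Mean of Beta(6, 5) = 0.5455
P(X=1 | theta=0.5455) = 0.5455

0.5455


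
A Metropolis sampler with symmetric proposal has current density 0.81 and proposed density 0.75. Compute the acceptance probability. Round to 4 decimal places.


For symmetric proposals, acceptance = min(1, pi(x*)/pi(x))
= min(1, 0.75/0.81)
= min(1, 0.9259) = 0.9259

0.9259


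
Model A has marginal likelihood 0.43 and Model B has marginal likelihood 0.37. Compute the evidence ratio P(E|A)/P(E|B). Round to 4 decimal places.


Evidence ratio = P(E|A) / P(E|B)
= 0.43 / 0.37
= 1.1622

1.1622


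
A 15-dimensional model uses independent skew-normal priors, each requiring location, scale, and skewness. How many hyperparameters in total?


Per parameter: 3 (location, scale, and skewness).
Total = 15 * 3 = 45

45


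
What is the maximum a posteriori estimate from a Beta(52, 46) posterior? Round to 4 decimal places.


The MAP estimate equals the mode of the distribution.
Mode of Beta(a,b) = (a-1)/(a+b-2)
= 51/96
= 0.5312

0.5312


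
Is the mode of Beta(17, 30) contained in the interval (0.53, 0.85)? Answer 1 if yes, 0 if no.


Mode = (a-1)/(a+b-2) = 16/45 = 0.3556
Interval: (0.53, 0.85)
Contains mode? 0

0


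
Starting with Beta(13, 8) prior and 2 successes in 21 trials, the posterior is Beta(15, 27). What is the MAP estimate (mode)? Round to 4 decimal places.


The mode of Beta(a, b) when a > 1 and b > 1 is (a-1)/(a+b-2)
= (15 - 1) / (15 + 27 - 2)
= 14 / 40
= 0.35

0.35


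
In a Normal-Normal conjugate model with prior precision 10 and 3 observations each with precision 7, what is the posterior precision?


Posterior precision = prior precision + n * observation precision
= 10 + 3 * 7
= 10 + 21 = 31

31


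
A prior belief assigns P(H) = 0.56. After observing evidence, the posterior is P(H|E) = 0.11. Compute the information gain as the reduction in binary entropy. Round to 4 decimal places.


H(prior) = -0.56*log2(0.56) - 0.44*log2(0.44)
= 0.9896
H(post) = -0.11*log2(0.11) - 0.89*log2(0.89)
= 0.4999
IG = 0.9896 - 0.4999 = 0.4897

0.4897


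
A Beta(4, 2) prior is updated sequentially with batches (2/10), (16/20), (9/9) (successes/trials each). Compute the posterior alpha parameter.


Sequential conjugate updating is equivalent to a single batch update.
Total successes across all batches = 27
alpha_posterior = alpha_prior + total_successes = 4 + 27
= 31

31


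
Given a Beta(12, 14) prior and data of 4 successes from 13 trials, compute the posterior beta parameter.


Number of failures = 13 - 4 = 9
Posterior beta = 14 + 9 = 23

23


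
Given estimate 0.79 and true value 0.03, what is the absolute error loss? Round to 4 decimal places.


Absolute error = |estimate - true|
= |0.76| = 0.76

0.76


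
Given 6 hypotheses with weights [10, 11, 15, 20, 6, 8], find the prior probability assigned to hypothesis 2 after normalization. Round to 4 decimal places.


To normalize, divide each weight by the sum of all weights.
Sum = 70
Prior(H2) = 11/70 = 0.1571

0.1571


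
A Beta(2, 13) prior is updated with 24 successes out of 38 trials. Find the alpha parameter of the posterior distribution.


In the Beta-Binomial conjugate update:
alpha_post = alpha_prior + successes
= 2 + 24
= 26

26


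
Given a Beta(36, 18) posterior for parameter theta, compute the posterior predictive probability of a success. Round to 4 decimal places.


For a Beta-Bernoulli model, the predictive probability is the mean:
P(success) = 36/(36+18) = 36/54 = 0.6667

0.6667


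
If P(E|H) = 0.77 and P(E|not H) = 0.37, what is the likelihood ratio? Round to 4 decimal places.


Likelihood ratio = P(E|H) / P(E|not H)
= 0.77 / 0.37
= 2.0811

2.0811


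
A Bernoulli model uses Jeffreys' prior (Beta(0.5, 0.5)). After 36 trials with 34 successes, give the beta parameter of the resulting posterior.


Posterior = Beta(prior_alpha + successes, prior_beta + failures)
= Beta(0.5 + 34, 0.5 + 2)
Posterior beta = 0.5 + (n - k) = 0.5 + 2 = 2.5

2.5


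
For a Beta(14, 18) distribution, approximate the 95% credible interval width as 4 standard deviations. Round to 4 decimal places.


Variance of Beta(a,b) = ab / ((a+b)^2 * (a+b+1))
= 14*18 / ((32)^2 * 33)
= 0.0075
SD = sqrt(0.0075) = 0.0864
Width = 4 * SD = 0.3454

0.3454


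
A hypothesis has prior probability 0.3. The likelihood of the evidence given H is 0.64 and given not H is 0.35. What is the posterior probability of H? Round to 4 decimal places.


Using Bayes' theorem:
P(E) = 0.3 * 0.64 + 0.7 * 0.35
P(E) = 0.437
P(H|E) = (0.3 * 0.64) / 0.437 = 0.4394

0.4394


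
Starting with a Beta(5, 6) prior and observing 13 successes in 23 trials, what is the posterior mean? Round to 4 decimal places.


Posterior parameters: alpha = 5 + 13 = 18
beta = 6 + 10 = 16
Posterior mean = alpha / (alpha + beta) = 18 / 34
= 0.5294

0.5294


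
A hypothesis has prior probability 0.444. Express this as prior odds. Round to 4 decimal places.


Odds = P(H) / P(not H) = 0.444 / 0.556
= 0.7986

0.7986


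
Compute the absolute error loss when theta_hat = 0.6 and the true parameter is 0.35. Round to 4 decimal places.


L = |theta_hat - theta_true|
= |0.6 - 0.35| = 0.25

0.25


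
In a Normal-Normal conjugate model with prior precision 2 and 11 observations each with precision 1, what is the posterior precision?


Posterior precision = prior precision + n * observation precision
= 2 + 11 * 1
= 2 + 11 = 13

13


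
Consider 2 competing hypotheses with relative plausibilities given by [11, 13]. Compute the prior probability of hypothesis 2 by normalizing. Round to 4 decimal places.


Sum of weights = 11 + 13 = 24
Normalized prior for H2 = 13 / 24
= 0.5417

0.5417


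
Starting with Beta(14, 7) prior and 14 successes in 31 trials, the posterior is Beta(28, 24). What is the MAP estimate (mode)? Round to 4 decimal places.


The mode of Beta(a, b) when a > 1 and b > 1 is (a-1)/(a+b-2)
= (28 - 1) / (28 + 24 - 2)
= 27 / 50
= 0.54

0.54


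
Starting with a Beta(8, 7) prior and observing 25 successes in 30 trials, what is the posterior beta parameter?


Posterior beta = prior beta + failures
Failures = 30 - 25 = 5
beta_post = 7 + 5 = 12

12


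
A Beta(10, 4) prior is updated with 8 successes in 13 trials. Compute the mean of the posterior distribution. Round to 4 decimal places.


After update: Beta(18, 9)
Mean = 18 / (18 + 9) = 18 / 27
= 0.6667

0.6667


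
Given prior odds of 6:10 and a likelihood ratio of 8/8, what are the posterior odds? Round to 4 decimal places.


Posterior odds = prior odds * LR
Prior odds = 6/10 = 0.6
LR = 8/8 = 1.0
Posterior odds = 0.6 * 1.0 = 0.6

0.6


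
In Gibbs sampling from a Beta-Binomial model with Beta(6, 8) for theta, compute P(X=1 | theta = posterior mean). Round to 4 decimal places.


Posterior mean = alpha/(alpha+beta) = 6/14 = 0.4286
P(X=1|theta=mean) = theta = 0.4286

0.4286


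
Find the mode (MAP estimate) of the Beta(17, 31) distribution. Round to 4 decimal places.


For Beta(a,b) with a,b > 1:
Mode = (a-1)/(a+b-2) = (17-1)/(48-2)
= 16/46 = 0.3478

0.3478


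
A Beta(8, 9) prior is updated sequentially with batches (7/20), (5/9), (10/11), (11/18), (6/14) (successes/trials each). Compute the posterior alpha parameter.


Sequential conjugate updating is equivalent to a single batch update.
Total successes across all batches = 39
alpha_posterior = alpha_prior + total_successes = 8 + 39
= 47

47


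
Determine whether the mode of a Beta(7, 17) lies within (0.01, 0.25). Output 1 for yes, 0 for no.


First find the mode: (a-1)/(a+b-2) = 0.2727
Is 0.2727 in (0.01, 0.25)? 0

0


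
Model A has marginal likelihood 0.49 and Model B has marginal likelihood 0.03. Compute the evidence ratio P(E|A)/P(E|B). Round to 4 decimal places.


Evidence ratio = P(E|A) / P(E|B)
= 0.49 / 0.03
= 16.3333

16.3333


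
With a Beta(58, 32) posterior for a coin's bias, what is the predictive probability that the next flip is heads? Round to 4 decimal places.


The predictive probability equals the posterior mean.
P(next = heads) = alpha / (alpha + beta)
= 58 / 90 = 0.6444

0.6444


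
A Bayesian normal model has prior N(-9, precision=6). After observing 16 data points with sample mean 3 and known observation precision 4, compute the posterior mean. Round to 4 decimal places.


Posterior mean = (prior_precision * prior_mean + n * data_precision * data_mean) / (prior_precision + n * data_precision)
Numerator = 6*-9 + 16*4*3 = 138
Denominator = 6 + 16*4 = 70
Posterior mean = 1.9714

1.9714


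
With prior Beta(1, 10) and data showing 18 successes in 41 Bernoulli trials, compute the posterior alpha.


Conjugate update: alpha_posterior = alpha_prior + k
= 1 + 18 = 19

19


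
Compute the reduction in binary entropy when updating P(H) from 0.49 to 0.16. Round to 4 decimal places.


H_before = -p*log2(p) - (1-p)*log2(1-p) for p=0.49: 0.9997
H_after for p=0.16: 0.6343
Reduction = 0.9997 - 0.6343 = 0.3654

0.3654


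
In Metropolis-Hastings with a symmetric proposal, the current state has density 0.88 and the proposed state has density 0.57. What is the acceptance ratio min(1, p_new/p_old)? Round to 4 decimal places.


Ratio = p_new / p_old = 0.57 / 0.88 = 0.6477
Acceptance = min(1, 0.6477) = 0.6477

0.6477


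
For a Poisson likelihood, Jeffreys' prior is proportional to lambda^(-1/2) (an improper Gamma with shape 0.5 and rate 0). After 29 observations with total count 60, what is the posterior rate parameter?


Jeffreys' prior for Poisson is proportional to lambda^(-1/2).
Posterior is Gamma(0.5 + S, 0 + n) = Gamma(0.5 + 60, 29).
Posterior rate = 0 + n = 29

29.0


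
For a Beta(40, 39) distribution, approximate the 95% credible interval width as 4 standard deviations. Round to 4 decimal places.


Variance of Beta(a,b) = ab / ((a+b)^2 * (a+b+1))
= 40*39 / ((79)^2 * 80)
= 0.0031
SD = sqrt(0.0031) = 0.0559
Width = 4 * SD = 0.2236

0.2236


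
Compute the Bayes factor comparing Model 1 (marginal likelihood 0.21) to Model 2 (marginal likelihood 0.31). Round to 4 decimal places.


BF12 = marginal likelihood of M1 / marginal likelihood of M2
= 0.21/0.31
= 0.6774

0.6774


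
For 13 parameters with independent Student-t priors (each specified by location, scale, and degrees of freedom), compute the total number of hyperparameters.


A Student-t prior has 3 hyperparameters per parameter.
Total = 13 * 3 = 39

39


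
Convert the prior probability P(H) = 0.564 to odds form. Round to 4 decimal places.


P(not H) = 1 - 0.564 = 0.436
Odds = 0.564 / 0.436 = 1.2936

1.2936


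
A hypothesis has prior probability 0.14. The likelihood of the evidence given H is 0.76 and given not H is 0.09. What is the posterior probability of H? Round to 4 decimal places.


Using Bayes' theorem:
P(E) = 0.14 * 0.76 + 0.86 * 0.09
P(E) = 0.1838
P(H|E) = (0.14 * 0.76) / 0.1838 = 0.5789

0.5789


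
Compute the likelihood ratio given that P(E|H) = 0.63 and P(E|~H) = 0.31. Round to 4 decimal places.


LR = P(E|H) / P(E|~H)
= 0.63 / 0.31 = 2.0323

2.0323


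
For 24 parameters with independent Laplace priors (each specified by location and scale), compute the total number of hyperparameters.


A Laplace prior has 2 hyperparameters per parameter.
Total = 24 * 2 = 48

48


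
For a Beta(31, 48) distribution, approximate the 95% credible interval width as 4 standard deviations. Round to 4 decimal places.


Variance of Beta(a,b) = ab / ((a+b)^2 * (a+b+1))
= 31*48 / ((79)^2 * 80)
= 0.003
SD = sqrt(0.003) = 0.0546
Width = 4 * SD = 0.2184

0.2184


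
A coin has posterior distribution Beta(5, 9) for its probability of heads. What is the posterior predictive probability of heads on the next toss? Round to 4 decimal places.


Posterior predictive = E[theta] = alpha/(alpha+beta)
= 5/14
= 0.3571

0.3571


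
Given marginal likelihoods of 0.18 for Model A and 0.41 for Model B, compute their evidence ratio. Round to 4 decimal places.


Ratio = ML(A) / ML(B) = 0.18/0.41
= 0.439

0.439


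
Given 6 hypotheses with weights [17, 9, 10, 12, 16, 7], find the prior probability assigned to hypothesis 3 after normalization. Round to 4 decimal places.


To normalize, divide each weight by the sum of all weights.
Sum = 71
Prior(H3) = 10/71 = 0.1408

0.1408


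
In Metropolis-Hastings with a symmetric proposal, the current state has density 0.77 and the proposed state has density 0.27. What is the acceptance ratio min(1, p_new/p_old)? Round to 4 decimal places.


Ratio = p_new / p_old = 0.27 / 0.77 = 0.3506
Acceptance = min(1, 0.3506) = 0.3506

0.3506


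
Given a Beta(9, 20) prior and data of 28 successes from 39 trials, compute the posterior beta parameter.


Number of failures = 39 - 28 = 11
Posterior beta = 20 + 11 = 31

31


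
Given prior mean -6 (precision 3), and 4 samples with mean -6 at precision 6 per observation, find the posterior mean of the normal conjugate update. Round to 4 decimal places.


The posterior mean is a precision-weighted average of prior and data.
Post. prec. = 3 + 24 = 27
Post. mean = (-18 + -144)/27 = -162/27 = -6.0

-6.0


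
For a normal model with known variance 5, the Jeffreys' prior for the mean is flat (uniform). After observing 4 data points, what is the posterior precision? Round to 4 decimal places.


Jeffreys' prior for normal mean (known variance) is flat.
Prior precision = 0.
Posterior precision = prior_prec + n/sigma^2 = 0 + 4/5
= 0.8

0.8


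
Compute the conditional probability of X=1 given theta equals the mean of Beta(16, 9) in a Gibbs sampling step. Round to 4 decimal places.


Mean of Beta(16, 9) = 0.64
P(X=1 | theta=0.64) = 0.64

0.64


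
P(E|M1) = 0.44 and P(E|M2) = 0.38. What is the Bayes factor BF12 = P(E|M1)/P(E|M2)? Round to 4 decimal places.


Bayes factor BF12 = P(E|M1) / P(E|M2)
= 0.44 / 0.38
= 1.1579

1.1579


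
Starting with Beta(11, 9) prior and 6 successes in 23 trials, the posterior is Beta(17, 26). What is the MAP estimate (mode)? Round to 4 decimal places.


The mode of Beta(a, b) when a > 1 and b > 1 is (a-1)/(a+b-2)
= (17 - 1) / (17 + 26 - 2)
= 16 / 41
= 0.3902

0.3902


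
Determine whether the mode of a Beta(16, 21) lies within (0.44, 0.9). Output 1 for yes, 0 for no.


First find the mode: (a-1)/(a+b-2) = 0.4286
Is 0.4286 in (0.44, 0.9)? 0

0


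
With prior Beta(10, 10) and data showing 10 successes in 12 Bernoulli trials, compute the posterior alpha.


Conjugate update: alpha_posterior = alpha_prior + k
= 10 + 10 = 20

20


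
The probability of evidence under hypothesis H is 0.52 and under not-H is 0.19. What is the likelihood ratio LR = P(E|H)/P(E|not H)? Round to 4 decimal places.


LR = 0.52 / 0.19
= 2.7368

2.7368


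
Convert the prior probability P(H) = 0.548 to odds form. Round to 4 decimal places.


P(not H) = 1 - 0.548 = 0.452
Odds = 0.548 / 0.452 = 1.2124

1.2124


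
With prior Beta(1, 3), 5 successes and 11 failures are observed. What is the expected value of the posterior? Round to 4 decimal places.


Posterior = Beta(6, 14)
E[theta] = alpha/(alpha+beta)
= 6/20 = 0.3

0.3


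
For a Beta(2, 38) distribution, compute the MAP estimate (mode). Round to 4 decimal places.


MAP = mode = (a-1)/(a+b-2)
= (2-1)/(2+38-2)
= 1/38 = 0.0263

0.0263


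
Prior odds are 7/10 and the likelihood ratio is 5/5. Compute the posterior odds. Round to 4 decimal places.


Posterior odds = prior odds * likelihood ratio
= (7/10) * (5/5)
= 35 / 50
= 0.7

0.7


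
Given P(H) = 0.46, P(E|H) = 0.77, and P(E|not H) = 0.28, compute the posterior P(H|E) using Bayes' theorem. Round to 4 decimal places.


By Bayes' theorem: P(H|E) = P(E|H)*P(H) / P(E)
P(E) = P(E|H)*P(H) + P(E|not H)*P(not H)
P(E) = 0.77*0.46 + 0.28*0.54 = 0.5054
P(H|E) = 0.77*0.46 / 0.5054 = 0.7008

0.7008


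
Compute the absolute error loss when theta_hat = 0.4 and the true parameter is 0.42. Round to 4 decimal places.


L = |theta_hat - theta_true|
= |0.4 - 0.42| = 0.02

0.02
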